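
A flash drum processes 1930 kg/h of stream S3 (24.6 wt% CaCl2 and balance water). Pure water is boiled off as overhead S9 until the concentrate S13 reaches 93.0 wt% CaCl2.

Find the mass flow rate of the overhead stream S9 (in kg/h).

CaCl2 is conserved: 1930×0.246 = 474.78 kg/h all reports to the concentrate.
Concentrate = 474.78/(target fraction) = 510.52 kg/h.
Overhead = 1930 − 510.52 = 1419.5 kg/h.

1419 kg/h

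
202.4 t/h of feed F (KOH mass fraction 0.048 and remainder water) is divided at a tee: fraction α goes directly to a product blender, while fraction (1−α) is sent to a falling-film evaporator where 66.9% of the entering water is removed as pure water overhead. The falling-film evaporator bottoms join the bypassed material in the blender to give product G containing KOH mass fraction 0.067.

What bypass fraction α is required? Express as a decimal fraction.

All 202.4×0.048 = 9.7152 t/h of KOH reaches G, so G = 9.7152/0.067 = 145 t/h and vapour = 57.397 t/h.
The evaporator receives (1−α)·202.4 of feed at 0.952 water and removes 0.669 of that water:
0.669×0.952×(1−α)×202.4 = 57.397
(1−α) = 57.397/128.91 = 0.4453;  α = 0.5547.

0.555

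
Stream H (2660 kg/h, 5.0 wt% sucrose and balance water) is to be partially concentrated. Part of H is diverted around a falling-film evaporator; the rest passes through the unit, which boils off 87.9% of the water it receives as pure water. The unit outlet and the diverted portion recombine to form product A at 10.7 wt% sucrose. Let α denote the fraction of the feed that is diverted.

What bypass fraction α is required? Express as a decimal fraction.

0.362

All 2660×0.050 = 133 kg/h of sucrose reaches A, so A = 133/0.107 = 1243 kg/h and vapour = 1417 kg/h.
The evaporator receives (1−α)·2660 of feed at 0.950 water and removes 0.879 of that water:
0.879×0.950×(1−α)×2660 = 1417
(1−α) = 1417/2221.2 = 0.6379;  α = 0.3621.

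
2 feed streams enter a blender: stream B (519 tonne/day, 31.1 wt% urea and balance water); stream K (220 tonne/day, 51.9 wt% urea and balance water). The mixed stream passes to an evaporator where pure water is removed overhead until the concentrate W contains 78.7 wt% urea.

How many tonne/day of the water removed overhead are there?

urea entering = 519×0.311 + 220×0.519 = 275.59 tonne/day.
All urea reports to W, so W = 275.59/0.787 = 350.18 tonne/day.
Total feed = 739 tonne/day; overhead = 739 − 350.18 = 388.82 tonne/day.

388.8 tonne/day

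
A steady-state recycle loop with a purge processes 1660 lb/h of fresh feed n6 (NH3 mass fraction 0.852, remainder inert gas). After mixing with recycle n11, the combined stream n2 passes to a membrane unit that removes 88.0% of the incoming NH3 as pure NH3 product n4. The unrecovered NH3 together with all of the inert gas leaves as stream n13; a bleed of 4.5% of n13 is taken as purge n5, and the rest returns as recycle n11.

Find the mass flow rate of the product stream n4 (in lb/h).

1406 lb/h

NH3 in n2: m_A = 1660×0.852 + (1−0.045)·(1−0.880)·m_A, so m_A = 1414.3/0.8854 = 1597.4 lb/h.
Product n4 = 0.880×1597.4 = 1405.7 lb/h.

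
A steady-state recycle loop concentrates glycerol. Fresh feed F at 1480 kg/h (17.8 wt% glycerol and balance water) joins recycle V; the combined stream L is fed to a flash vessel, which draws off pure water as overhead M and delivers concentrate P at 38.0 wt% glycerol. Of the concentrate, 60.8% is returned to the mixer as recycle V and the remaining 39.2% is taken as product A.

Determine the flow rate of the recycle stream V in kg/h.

Overall glycerol balance (none leaves overhead): glycerol in fresh feed = glycerol in product, i.e. 1480×0.178 = (1−0.608)·P·0.380.
P = 263.44/(0.380×0.392) = 1768.5 kg/h.
Recycle V = 0.608×1768.5 = 1075.3 kg/h.

1075 kg/h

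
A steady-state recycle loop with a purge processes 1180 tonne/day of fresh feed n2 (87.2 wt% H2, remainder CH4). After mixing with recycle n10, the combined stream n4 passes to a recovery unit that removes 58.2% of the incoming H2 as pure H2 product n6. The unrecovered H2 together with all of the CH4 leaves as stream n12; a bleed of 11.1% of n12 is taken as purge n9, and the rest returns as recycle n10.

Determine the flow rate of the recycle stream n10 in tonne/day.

1818 tonne/day

CH4 enters only via n2 and leaves only via the purge: 1180×0.128 = 0.111×(CH4 in n12), and the recovery unit passes all CH4, so CH4 in n4 = CH4 in n12 = 1360.7 tonne/day.
H2 in n4: m_A = 1180×0.872 + (1−0.111)·(1−0.582)·m_A, so m_A = 1029/0.6284 = 1637.4 tonne/day.
n12 = (1−0.582)×1637.4 + 1360.7 = 2045.2 tonne/day.
Recycle n10 = (1−0.111)×2045.2 = 1818.2 tonne/day.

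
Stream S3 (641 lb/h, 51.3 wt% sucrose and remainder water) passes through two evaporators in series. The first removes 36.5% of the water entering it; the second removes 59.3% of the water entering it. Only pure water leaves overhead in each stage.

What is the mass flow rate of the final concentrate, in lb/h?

water in feed = 641×0.487 = 312.17 lb/h.
After stage 1: water left = (1−0.365)×312.17 = 198.23; stream total = 527.06 lb/h.
After stage 2: water left = (1−0.593)×198.23 = 80.678; final concentrate = 409.51 lb/h.

409.5 lb/h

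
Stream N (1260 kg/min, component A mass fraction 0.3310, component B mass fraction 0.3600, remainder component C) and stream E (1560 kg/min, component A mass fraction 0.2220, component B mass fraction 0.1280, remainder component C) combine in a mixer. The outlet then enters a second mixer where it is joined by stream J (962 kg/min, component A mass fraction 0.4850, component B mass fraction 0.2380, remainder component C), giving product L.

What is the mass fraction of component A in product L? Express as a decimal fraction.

0.3252

Overall, product flow = 3782 kg/min.
component A in = 1260×0.331 + 1560×0.222 + 962×0.485 = 1230 kg/min.
component A fraction in L = 0.3252.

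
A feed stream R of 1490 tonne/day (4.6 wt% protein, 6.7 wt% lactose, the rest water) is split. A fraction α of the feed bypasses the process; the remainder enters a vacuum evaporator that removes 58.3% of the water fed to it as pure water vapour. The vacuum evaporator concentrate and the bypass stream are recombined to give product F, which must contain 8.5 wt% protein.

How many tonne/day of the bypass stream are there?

All 1490×0.046 = 68.54 tonne/day of protein reaches F, so F = 68.54/0.085 = 806.35 tonne/day and vapour = 683.65 tonne/day.
The evaporator receives (1−α)·1490 of feed at 0.887 water and removes 0.583 of that water:
0.583×0.887×(1−α)×1490 = 683.65
(1−α) = 683.65/770.51 = 0.8873;  α = 0.1127.
Bypass flow = 0.1127×1490 = 167.97 tonne/day.

168 tonne/day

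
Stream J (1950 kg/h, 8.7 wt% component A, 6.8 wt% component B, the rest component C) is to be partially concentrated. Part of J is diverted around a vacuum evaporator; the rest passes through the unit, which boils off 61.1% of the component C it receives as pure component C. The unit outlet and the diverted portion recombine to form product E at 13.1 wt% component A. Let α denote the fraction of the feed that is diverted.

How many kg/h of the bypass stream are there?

All 1950×0.087 = 169.65 kg/h of component A reaches E, so E = 169.65/0.131 = 1295 kg/h and vapour = 654.96 kg/h.
The evaporator receives (1−α)·1950 of feed at 0.845 component C and removes 0.611 of that component C:
0.611×0.845×(1−α)×1950 = 654.96
(1−α) = 654.96/1006.8 = 0.6506;  α = 0.3494.
Bypass flow = 0.3494×1950 = 681.42 kg/h.

681.4 kg/h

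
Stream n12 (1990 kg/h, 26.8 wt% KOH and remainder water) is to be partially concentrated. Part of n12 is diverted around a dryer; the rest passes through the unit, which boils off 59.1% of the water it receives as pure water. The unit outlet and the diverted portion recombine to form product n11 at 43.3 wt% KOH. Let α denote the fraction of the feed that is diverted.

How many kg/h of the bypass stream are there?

237.1 kg/h

All 1990×0.268 = 533.32 kg/h of KOH reaches n11, so n11 = 533.32/0.433 = 1231.7 kg/h and vapour = 758.31 kg/h.
The evaporator receives (1−α)·1990 of feed at 0.732 water and removes 0.591 of that water:
0.591×0.732×(1−α)×1990 = 758.31
(1−α) = 758.31/860.9 = 0.8808;  α = 0.1192.
Bypass flow = 0.1192×1990 = 237.13 kg/h.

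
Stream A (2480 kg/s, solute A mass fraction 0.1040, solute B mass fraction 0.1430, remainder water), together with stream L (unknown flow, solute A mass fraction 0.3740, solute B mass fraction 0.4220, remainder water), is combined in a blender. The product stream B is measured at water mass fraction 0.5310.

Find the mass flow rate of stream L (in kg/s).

1684 kg/s

Let L be the unknown flow. Total out = 2480 + L.
water balance: 1867.4 + 0.204·L = 0.531·(2480 + L)
(0.204 − 0.531)·L = 0.531×2480 − 1867.4 = -550.56
L = -550.56 / -0.327 = 1683.7 kg/s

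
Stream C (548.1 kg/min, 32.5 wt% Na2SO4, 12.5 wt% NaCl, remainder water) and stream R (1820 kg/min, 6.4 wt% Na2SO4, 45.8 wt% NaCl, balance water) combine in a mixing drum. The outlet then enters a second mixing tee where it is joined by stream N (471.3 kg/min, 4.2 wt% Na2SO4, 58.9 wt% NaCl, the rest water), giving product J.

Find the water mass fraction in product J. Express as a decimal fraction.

0.4738

Overall, product flow = 2839.4 kg/min.
water in = 548.1×0.550 + 1820×0.478 + 471.3×0.369 = 1345.3 kg/min.
water fraction in J = 0.4738.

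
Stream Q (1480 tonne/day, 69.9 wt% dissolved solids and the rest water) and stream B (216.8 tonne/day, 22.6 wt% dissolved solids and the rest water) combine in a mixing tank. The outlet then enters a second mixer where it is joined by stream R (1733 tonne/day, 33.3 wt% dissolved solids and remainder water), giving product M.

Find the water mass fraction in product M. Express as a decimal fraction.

0.516

Overall, product flow = 3429.8 tonne/day.
water in = 1480×0.301 + 216.8×0.774 + 1733×0.667 = 1769.2 tonne/day.
water fraction in M = 0.516.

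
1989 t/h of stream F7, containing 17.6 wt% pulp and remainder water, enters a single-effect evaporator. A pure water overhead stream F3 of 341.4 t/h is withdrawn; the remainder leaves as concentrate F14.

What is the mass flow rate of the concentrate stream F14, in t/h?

Concentrate = 1989 − 341.4 = 1647.6 t/h.

1648 t/h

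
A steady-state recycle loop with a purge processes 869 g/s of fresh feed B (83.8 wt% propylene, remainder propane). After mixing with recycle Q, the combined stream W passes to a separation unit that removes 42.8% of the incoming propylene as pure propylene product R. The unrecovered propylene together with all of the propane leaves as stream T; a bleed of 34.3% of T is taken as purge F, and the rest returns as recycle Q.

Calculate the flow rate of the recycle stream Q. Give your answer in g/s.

708.1 g/s

propane enters only via B and leaves only via the purge: 869×0.162 = 0.343×(propane in T), and the separation unit passes all propane, so propane in W = propane in T = 410.43 g/s.
propylene in W: m_A = 869×0.838 + (1−0.343)·(1−0.428)·m_A, so m_A = 728.22/0.6242 = 1166.7 g/s.
T = (1−0.428)×1166.7 + 410.43 = 1077.8 g/s.
Recycle Q = (1−0.343)×1077.8 = 708.09 g/s.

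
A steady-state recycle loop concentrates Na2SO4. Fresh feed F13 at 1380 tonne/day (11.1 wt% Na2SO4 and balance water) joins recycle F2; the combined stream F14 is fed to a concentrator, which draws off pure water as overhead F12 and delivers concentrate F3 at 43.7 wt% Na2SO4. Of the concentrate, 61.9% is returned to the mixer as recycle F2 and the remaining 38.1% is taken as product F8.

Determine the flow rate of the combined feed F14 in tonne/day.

1949 tonne/day

Overall Na2SO4 balance (none leaves overhead): Na2SO4 in fresh feed = Na2SO4 in product, i.e. 1380×0.111 = (1−0.619)·F3·0.437.
F3 = 153.18/(0.437×0.381) = 920.02 tonne/day.
Recycle F2 = 0.619×920.02 = 569.49 tonne/day.
Combined feed F14 = 1380 + 569.49 = 1949.5 tonne/day.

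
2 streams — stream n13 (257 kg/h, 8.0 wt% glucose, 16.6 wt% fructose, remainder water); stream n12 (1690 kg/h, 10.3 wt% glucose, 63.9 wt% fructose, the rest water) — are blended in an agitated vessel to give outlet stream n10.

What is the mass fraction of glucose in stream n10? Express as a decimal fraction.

0.1000

Total flow out = 257 + 1690 = 1947 kg/h.
glucose in = 257×0.080 + 1690×0.103 = 194.63 kg/h.
glucose mass fraction in n10 = 194.63/1947 = 0.1000.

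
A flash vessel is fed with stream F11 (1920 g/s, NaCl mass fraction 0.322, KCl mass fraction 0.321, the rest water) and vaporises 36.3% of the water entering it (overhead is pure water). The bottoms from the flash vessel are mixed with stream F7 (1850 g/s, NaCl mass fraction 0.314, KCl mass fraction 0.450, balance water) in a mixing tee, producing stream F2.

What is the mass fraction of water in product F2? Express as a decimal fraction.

Vapour removed = 0.363×0.357×1920 = 248.81 g/s; concentrate = 1671.2 g/s.
water reaching the mixer = 436.63 (from concentrate) + 1850×0.236 = 873.23 g/s.
Product flow = 1671.2 + 1850 = 3521.2 g/s; water fraction = 0.248.

0.248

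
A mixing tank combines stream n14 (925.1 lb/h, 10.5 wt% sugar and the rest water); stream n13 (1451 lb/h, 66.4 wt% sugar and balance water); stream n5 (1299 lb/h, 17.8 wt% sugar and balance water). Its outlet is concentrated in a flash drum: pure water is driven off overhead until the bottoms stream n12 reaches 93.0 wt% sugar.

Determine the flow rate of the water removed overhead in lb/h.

sugar entering = 925.1×0.105 + 1451×0.664 + 1299×0.178 = 1291.8 lb/h.
All sugar reports to n12, so n12 = 1291.8/0.930 = 1389.1 lb/h.
Total feed = 3675.1 lb/h; overhead = 3675.1 − 1389.1 = 2286 lb/h.

2286 lb/h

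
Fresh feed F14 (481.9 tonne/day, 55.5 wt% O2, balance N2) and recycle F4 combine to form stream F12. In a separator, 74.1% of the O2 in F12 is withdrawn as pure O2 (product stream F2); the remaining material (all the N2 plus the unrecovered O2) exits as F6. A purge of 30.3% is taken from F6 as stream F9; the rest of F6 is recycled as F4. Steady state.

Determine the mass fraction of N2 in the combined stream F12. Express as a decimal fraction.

N2 enters only via F14 and leaves only via the purge: 481.9×0.445 = 0.303×(N2 in F6), and the separator passes all N2, so N2 in F12 = N2 in F6 = 707.74 tonne/day.
O2 in F12: m_A = 481.9×0.555 + (1−0.303)·(1−0.741)·m_A, so m_A = 267.45/0.8195 = 326.37 tonne/day.
F12 = 326.37 + 707.74 = 1034.1 tonne/day.
N2 fraction in F12 = 707.74/1034.1 = 0.684.

0.684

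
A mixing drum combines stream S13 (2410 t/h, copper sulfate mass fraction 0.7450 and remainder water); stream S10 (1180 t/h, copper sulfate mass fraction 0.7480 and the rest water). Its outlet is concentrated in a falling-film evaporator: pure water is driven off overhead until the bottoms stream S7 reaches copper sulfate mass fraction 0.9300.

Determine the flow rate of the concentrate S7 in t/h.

2880 t/h

copper sulfate entering = 2410×0.745 + 1180×0.748 = 2678.1 t/h.
All copper sulfate reports to S7, so S7 = 2678.1/0.930 = 2879.7 t/h.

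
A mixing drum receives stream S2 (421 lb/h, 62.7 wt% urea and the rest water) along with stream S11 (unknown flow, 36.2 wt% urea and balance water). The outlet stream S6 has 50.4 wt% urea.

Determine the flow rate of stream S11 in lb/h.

Let S11 be the unknown flow. Total out = 421 + S11.
urea balance: 263.97 + 0.362·S11 = 0.504·(421 + S11)
(0.362 − 0.504)·S11 = 0.504×421 − 263.97 = -51.783
S11 = -51.783 / -0.142 = 364.67 lb/h

364.7 lb/h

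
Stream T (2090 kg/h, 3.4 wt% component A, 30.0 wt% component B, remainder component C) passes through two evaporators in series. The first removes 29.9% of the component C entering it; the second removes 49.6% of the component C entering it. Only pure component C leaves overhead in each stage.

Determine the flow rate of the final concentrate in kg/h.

1190 kg/h

component C in feed = 2090×0.666 = 1391.9 kg/h.
After stage 1: component C left = (1−0.299)×1391.9 = 975.75; stream total = 1673.8 kg/h.
After stage 2: component C left = (1−0.496)×975.75 = 491.78; final concentrate = 1189.8 kg/h.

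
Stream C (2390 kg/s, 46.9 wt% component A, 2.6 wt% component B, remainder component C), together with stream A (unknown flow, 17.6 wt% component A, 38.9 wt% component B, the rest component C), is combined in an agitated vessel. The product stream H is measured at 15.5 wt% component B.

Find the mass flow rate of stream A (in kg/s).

1318 kg/s

Let A be the unknown flow. Total out = 2390 + A.
component B balance: 62.14 + 0.389·A = 0.155·(2390 + A)
(0.389 − 0.155)·A = 0.155×2390 − 62.14 = 308.31
A = 308.31 / 0.234 = 1317.6 kg/s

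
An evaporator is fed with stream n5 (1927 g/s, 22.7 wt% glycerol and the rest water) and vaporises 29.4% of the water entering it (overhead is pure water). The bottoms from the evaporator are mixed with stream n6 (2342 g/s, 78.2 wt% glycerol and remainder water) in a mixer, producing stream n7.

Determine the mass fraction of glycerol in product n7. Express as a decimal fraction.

0.5922

Vapour removed = 0.294×0.773×1927 = 437.93 g/s; concentrate = 1489.1 g/s.
glycerol reaching the mixer = 437.43 (from concentrate) + 2342×0.782 = 2268.9 g/s.
Product flow = 1489.1 + 2342 = 3831.1 g/s; glycerol fraction = 0.5922.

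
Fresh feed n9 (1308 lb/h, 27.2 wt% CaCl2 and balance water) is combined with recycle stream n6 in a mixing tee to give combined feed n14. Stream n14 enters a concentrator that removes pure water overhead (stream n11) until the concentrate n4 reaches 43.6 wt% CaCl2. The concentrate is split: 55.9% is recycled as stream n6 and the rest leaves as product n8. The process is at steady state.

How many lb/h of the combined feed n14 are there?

2342 lb/h

Overall CaCl2 balance (none leaves overhead): CaCl2 in fresh feed = CaCl2 in product, i.e. 1308×0.272 = (1−0.559)·n4·0.436.
n4 = 355.78/(0.436×0.441) = 1850.3 lb/h.
Recycle n6 = 0.559×1850.3 = 1034.3 lb/h.
Combined feed n14 = 1308 + 1034.3 = 2342.3 lb/h.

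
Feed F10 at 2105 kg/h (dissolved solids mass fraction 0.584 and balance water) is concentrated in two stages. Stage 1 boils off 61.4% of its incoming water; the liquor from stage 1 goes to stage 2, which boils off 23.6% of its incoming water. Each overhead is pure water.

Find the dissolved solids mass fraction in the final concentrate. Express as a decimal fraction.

0.826

water in feed = 2105×0.416 = 875.68 kg/h.
After stage 1: water left = (1−0.614)×875.68 = 338.01; stream total = 1567.3 kg/h.
After stage 2: water left = (1−0.236)×338.01 = 258.24; final concentrate = 1487.6 kg/h.
dissolved solids fraction = 1229.3/1487.6 = 0.826.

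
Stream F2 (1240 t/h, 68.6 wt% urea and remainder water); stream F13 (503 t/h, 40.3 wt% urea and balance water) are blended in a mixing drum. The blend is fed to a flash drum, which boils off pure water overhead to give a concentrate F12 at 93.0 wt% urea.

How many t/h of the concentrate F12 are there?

urea entering = 1240×0.686 + 503×0.403 = 1053.3 t/h.
All urea reports to F12, so F12 = 1053.3/0.930 = 1132.6 t/h.

1133 t/h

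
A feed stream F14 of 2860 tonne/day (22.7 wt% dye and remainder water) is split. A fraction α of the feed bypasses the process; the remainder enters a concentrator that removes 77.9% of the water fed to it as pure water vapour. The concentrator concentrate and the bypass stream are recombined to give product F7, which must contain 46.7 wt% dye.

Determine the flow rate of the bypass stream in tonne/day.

All 2860×0.227 = 649.22 tonne/day of dye reaches F7, so F7 = 649.22/0.467 = 1390.2 tonne/day and vapour = 1469.8 tonne/day.
The evaporator receives (1−α)·2860 of feed at 0.773 water and removes 0.779 of that water:
0.779×0.773×(1−α)×2860 = 1469.8
(1−α) = 1469.8/1722.2 = 0.8534;  α = 0.1466.
Bypass flow = 0.1466×2860 = 419.14 tonne/day.

419.1 tonne/day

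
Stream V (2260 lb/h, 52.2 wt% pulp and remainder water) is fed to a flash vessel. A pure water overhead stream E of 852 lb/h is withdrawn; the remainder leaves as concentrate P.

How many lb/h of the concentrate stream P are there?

1408 lb/h

Concentrate = 2260 − 852 = 1408 lb/h.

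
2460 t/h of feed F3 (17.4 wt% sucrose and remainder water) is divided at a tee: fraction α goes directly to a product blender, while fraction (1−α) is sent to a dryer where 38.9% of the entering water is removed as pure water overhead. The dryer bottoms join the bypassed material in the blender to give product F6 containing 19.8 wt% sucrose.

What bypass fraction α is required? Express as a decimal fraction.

0.623

All 2460×0.174 = 428.04 t/h of sucrose reaches F6, so F6 = 428.04/0.198 = 2161.8 t/h and vapour = 298.18 t/h.
The evaporator receives (1−α)·2460 of feed at 0.826 water and removes 0.389 of that water:
0.389×0.826×(1−α)×2460 = 298.18
(1−α) = 298.18/790.43 = 0.3772;  α = 0.6228.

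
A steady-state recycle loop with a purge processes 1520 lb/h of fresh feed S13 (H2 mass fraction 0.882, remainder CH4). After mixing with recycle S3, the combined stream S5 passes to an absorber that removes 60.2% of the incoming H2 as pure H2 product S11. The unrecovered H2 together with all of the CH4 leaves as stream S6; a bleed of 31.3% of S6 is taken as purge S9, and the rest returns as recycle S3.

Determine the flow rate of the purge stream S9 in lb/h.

409.2 lb/h

CH4 enters only via S13 and leaves only via the purge: 1520×0.118 = 0.313×(CH4 in S6), and the absorber passes all CH4, so CH4 in S5 = CH4 in S6 = 573.04 lb/h.
H2 in S5: m_A = 1520×0.882 + (1−0.313)·(1−0.602)·m_A, so m_A = 1340.6/0.7266 = 1845.2 lb/h.
S6 = (1−0.602)×1845.2 + 573.04 = 1307.4 lb/h.
Purge S9 = 0.313×1307.4 = 409.22 lb/h.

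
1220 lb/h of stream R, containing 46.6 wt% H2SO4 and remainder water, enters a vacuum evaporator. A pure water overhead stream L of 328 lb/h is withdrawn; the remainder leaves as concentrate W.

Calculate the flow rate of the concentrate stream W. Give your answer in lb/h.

Concentrate = 1220 − 328 = 892 lb/h.

892 lb/h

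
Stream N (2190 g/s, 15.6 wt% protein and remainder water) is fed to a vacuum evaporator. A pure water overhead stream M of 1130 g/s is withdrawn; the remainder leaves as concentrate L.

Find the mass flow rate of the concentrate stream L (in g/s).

1060 g/s

Concentrate = 2190 − 1130 = 1060 g/s.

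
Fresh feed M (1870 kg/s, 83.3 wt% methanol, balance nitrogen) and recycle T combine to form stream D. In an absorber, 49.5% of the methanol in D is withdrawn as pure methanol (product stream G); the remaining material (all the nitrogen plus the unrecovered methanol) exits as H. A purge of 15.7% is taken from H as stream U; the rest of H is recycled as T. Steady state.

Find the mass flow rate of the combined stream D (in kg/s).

4702 kg/s

nitrogen enters only via M and leaves only via the purge: 1870×0.167 = 0.157×(nitrogen in H), and the absorber passes all nitrogen, so nitrogen in D = nitrogen in H = 1989.1 kg/s.
methanol in D: m_A = 1870×0.833 + (1−0.157)·(1−0.495)·m_A, so m_A = 1557.7/0.5743 = 2712.4 kg/s.
D = 2712.4 + 1989.1 = 4701.5 kg/s.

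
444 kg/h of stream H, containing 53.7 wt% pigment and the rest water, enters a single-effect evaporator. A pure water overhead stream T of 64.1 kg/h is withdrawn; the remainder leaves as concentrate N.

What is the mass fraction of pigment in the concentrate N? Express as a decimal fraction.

pigment is not removed: 444×0.537 = 238.43 kg/h of pigment enters N.
Concentrate = 444 − 64.1 = 379.9 kg/h.
Mass fraction = 238.43/379.9 = 0.6276.

0.6276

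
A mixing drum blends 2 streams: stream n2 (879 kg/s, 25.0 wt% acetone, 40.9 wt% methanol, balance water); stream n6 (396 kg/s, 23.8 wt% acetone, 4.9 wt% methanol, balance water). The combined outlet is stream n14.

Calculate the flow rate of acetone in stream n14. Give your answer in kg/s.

acetone out = acetone in = 879×0.250 + 396×0.238 = 314 kg/s.

314 kg/s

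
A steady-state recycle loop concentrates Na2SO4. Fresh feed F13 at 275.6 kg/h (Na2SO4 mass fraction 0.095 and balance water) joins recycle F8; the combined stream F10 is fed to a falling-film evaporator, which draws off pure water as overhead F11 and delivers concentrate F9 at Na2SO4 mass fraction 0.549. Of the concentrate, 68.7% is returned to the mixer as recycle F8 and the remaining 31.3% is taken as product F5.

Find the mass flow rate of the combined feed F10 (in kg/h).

Overall Na2SO4 balance (none leaves overhead): Na2SO4 in fresh feed = Na2SO4 in product, i.e. 275.6×0.095 = (1−0.687)·F9·0.549.
F9 = 26.182/(0.549×0.313) = 152.37 kg/h.
Recycle F8 = 0.687×152.37 = 104.67 kg/h.
Combined feed F10 = 275.6 + 104.67 = 380.27 kg/h.

380.3 kg/h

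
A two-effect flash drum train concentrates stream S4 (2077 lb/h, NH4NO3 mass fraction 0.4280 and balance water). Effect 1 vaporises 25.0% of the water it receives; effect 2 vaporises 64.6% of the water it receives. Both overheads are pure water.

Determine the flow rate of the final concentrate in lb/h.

water in feed = 2077×0.572 = 1188 lb/h.
After stage 1: water left = (1−0.250)×1188 = 891.03; stream total = 1780 lb/h.
After stage 2: water left = (1−0.646)×891.03 = 315.43; final concentrate = 1204.4 lb/h.

1204 lb/h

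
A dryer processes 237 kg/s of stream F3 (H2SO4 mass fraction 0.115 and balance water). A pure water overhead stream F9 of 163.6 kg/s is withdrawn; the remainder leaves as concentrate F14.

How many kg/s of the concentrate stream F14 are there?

73.4 kg/s

Concentrate = 237 − 163.6 = 73.4 kg/s.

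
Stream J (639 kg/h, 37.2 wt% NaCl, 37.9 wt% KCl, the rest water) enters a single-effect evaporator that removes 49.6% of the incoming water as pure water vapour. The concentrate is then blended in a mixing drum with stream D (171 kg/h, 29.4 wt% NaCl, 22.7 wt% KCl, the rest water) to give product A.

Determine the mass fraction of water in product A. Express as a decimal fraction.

Vapour removed = 0.496×0.249×639 = 78.919 kg/h; concentrate = 560.08 kg/h.
water reaching the mixer = 80.192 (from concentrate) + 171×0.479 = 162.1 kg/h.
Product flow = 560.08 + 171 = 731.08 kg/h; water fraction = 0.222.

0.222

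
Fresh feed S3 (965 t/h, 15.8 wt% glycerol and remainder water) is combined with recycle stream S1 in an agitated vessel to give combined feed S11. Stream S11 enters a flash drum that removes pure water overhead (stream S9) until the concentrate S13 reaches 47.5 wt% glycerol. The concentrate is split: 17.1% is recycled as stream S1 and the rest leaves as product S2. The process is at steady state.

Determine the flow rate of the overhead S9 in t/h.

Overall glycerol balance (none leaves overhead): glycerol in fresh feed = glycerol in product, i.e. 965×0.158 = (1−0.171)·S13·0.475.
S13 = 152.47/(0.475×0.829) = 387.2 t/h.
Recycle S1 = 0.171×387.2 = 66.211 t/h.
Combined feed S11 = 965 + 66.211 = 1031.2 t/h.
Overhead S9 = S11 − S13 = 1031.2 − 387.2 = 644.01 t/h.

644 t/h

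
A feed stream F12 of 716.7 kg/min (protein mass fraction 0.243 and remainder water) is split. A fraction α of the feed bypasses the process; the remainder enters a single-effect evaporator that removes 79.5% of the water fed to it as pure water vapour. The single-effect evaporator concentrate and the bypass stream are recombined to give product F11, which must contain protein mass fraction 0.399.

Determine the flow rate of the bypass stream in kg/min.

All 716.7×0.243 = 174.16 kg/min of protein reaches F11, so F11 = 174.16/0.399 = 436.49 kg/min and vapour = 280.21 kg/min.
The evaporator receives (1−α)·716.7 of feed at 0.757 water and removes 0.795 of that water:
0.795×0.757×(1−α)×716.7 = 280.21
(1−α) = 280.21/431.32 = 0.6497;  α = 0.3503.
Bypass flow = 0.3503×716.7 = 251.09 kg/min.

251.1 kg/min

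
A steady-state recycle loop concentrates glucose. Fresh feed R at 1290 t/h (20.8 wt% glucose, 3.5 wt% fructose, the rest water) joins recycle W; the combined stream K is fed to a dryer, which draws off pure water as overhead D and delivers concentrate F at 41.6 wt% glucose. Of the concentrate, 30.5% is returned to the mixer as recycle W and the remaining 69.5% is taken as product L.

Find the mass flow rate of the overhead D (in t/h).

Overall glucose balance (none leaves overhead): glucose in fresh feed = glucose in product, i.e. 1290×0.208 = (1−0.305)·F·0.416.
F = 268.32/(0.416×0.695) = 928.06 t/h.
Recycle W = 0.305×928.06 = 283.06 t/h.
Combined feed K = 1290 + 283.06 = 1573.1 t/h.
Overhead D = K − F = 1573.1 − 928.06 = 645 t/h.

645 t/h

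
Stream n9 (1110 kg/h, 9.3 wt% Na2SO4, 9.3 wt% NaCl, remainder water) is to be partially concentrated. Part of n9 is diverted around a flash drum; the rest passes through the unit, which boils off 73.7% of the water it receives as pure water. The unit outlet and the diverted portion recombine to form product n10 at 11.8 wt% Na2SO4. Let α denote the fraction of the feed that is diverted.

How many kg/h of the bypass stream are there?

718 kg/h

All 1110×0.093 = 103.23 kg/h of Na2SO4 reaches n10, so n10 = 103.23/0.118 = 874.83 kg/h and vapour = 235.17 kg/h.
The evaporator receives (1−α)·1110 of feed at 0.814 water and removes 0.737 of that water:
0.737×0.814×(1−α)×1110 = 235.17
(1−α) = 235.17/665.91 = 0.3532;  α = 0.6468.
Bypass flow = 0.6468×1110 = 718 kg/h.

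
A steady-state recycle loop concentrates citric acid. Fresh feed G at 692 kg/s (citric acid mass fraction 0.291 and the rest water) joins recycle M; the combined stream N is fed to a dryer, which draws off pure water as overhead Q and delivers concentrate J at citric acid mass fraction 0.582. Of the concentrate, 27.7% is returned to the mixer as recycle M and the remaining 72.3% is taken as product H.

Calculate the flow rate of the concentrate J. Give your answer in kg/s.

Overall citric acid balance (none leaves overhead): citric acid in fresh feed = citric acid in product, i.e. 692×0.291 = (1−0.277)·J·0.582.
J = 201.37/(0.582×0.723) = 478.56 kg/s.

478.6 kg/s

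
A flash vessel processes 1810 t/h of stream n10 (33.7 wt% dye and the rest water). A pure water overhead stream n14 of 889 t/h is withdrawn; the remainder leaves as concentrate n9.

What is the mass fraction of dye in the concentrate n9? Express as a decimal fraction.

0.662

dye is not removed: 1810×0.337 = 609.97 t/h of dye enters n9.
Concentrate = 1810 − 889 = 921 t/h.
Mass fraction = 609.97/921 = 0.662.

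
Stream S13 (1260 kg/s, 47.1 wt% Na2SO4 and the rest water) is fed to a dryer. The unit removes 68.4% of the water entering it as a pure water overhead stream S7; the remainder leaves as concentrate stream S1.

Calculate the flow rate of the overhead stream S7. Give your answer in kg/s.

water entering = 1260×0.529 = 666.54 kg/s; overhead removed = 0.684×666.54 = 455.91 kg/s.

455.9 kg/s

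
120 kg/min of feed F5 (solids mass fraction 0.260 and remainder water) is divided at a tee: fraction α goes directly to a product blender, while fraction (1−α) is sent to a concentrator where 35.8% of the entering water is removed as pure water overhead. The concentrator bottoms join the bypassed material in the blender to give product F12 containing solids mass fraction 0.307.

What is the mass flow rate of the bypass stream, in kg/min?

50.65 kg/min

All 120×0.260 = 31.2 kg/min of solids reaches F12, so F12 = 31.2/0.307 = 101.63 kg/min and vapour = 18.371 kg/min.
The evaporator receives (1−α)·120 of feed at 0.740 water and removes 0.358 of that water:
0.358×0.740×(1−α)×120 = 18.371
(1−α) = 18.371/31.79 = 0.5779;  α = 0.4221.
Bypass flow = 0.4221×120 = 50.653 kg/min.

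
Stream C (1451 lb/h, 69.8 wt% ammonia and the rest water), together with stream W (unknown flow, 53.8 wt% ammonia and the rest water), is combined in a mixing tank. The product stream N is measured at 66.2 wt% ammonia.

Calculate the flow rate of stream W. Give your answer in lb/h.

421.3 lb/h

Let W be the unknown flow. Total out = 1451 + W.
ammonia balance: 1012.8 + 0.538·W = 0.662·(1451 + W)
(0.538 − 0.662)·W = 0.662×1451 − 1012.8 = -52.236
W = -52.236 / -0.124 = 421.26 lb/h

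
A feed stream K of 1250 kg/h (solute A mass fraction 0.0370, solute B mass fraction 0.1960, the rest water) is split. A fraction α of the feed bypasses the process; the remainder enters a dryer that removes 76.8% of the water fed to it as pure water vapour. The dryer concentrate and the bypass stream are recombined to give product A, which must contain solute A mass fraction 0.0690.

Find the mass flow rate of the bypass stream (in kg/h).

265.9 kg/h

All 1250×0.037 = 46.25 kg/h of solute A reaches A, so A = 46.25/0.069 = 670.29 kg/h and vapour = 579.71 kg/h.
The evaporator receives (1−α)·1250 of feed at 0.767 water and removes 0.768 of that water:
0.768×0.767×(1−α)×1250 = 579.71
(1−α) = 579.71/736.32 = 0.7873;  α = 0.2127.
Bypass flow = 0.2127×1250 = 265.87 kg/h.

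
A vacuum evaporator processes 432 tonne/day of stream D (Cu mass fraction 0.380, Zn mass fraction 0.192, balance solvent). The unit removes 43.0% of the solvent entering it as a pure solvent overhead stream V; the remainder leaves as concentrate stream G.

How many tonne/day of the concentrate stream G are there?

352.5 tonne/day

solvent entering = 432×0.428 = 184.9 tonne/day; overhead removed = 0.430×184.9 = 79.505 tonne/day.
Concentrate = 432 − 79.505 = 352.49 tonne/day.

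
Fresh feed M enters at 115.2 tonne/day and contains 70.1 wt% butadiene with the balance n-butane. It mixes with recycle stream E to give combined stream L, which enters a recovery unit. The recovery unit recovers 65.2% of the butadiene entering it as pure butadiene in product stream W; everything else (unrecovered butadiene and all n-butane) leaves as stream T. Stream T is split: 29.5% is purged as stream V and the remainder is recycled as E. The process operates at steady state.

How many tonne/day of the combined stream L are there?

223.8 tonne/day

n-butane enters only via M and leaves only via the purge: 115.2×0.299 = 0.295×(n-butane in T), and the recovery unit passes all n-butane, so n-butane in L = n-butane in T = 116.76 tonne/day.
butadiene in L: m_A = 115.2×0.701 + (1−0.295)·(1−0.652)·m_A, so m_A = 80.755/0.7547 = 107.01 tonne/day.
L = 107.01 + 116.76 = 223.77 tonne/day.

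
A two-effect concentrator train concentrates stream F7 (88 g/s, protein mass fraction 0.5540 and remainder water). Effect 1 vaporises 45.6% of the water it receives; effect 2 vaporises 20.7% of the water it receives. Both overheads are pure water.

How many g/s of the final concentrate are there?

65.68 g/s

water in feed = 88×0.446 = 39.248 g/s.
After stage 1: water left = (1−0.456)×39.248 = 21.351; stream total = 70.103 g/s.
After stage 2: water left = (1−0.207)×21.351 = 16.931; final concentrate = 65.683 g/s.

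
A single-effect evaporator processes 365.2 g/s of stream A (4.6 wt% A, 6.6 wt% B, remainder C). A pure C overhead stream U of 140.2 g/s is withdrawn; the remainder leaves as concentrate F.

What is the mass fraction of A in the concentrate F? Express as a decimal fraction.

0.0747

A is not removed: 365.2×0.046 = 16.799 g/s of A enters F.
Concentrate = 365.2 − 140.2 = 225 g/s.
Mass fraction = 16.799/225 = 0.0747.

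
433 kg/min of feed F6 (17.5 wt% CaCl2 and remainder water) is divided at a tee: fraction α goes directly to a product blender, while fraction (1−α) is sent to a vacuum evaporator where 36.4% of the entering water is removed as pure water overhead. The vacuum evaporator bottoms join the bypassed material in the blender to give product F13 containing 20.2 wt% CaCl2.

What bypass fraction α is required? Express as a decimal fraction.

All 433×0.175 = 75.775 kg/min of CaCl2 reaches F13, so F13 = 75.775/0.202 = 375.12 kg/min and vapour = 57.876 kg/min.
The evaporator receives (1−α)·433 of feed at 0.825 water and removes 0.364 of that water:
0.364×0.825×(1−α)×433 = 57.876
(1−α) = 57.876/130.03 = 0.4451;  α = 0.5549.

0.555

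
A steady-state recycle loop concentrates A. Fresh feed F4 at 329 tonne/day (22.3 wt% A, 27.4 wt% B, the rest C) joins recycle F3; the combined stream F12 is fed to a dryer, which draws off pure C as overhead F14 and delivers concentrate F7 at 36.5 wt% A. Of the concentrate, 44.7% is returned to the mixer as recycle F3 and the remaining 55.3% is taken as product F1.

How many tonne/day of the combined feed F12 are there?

Overall A balance (none leaves overhead): A in fresh feed = A in product, i.e. 329×0.223 = (1−0.447)·F7·0.365.
F7 = 73.367/(0.365×0.553) = 363.48 tonne/day.
Recycle F3 = 0.447×363.48 = 162.48 tonne/day.
Combined feed F12 = 329 + 162.48 = 491.48 tonne/day.

491.5 tonne/day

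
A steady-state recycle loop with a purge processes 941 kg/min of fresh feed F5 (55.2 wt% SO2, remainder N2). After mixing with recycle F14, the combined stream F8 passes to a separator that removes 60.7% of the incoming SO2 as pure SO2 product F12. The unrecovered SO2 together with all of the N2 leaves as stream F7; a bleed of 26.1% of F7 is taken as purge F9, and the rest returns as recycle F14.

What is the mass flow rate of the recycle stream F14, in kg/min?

1406 kg/min

N2 enters only via F5 and leaves only via the purge: 941×0.448 = 0.261×(N2 in F7), and the separator passes all N2, so N2 in F8 = N2 in F7 = 1615.2 kg/min.
SO2 in F8: m_A = 941×0.552 + (1−0.261)·(1−0.607)·m_A, so m_A = 519.43/0.7096 = 732.03 kg/min.
F7 = (1−0.607)×732.03 + 1615.2 = 1902.9 kg/min.
Recycle F14 = (1−0.261)×1902.9 = 1406.2 kg/min.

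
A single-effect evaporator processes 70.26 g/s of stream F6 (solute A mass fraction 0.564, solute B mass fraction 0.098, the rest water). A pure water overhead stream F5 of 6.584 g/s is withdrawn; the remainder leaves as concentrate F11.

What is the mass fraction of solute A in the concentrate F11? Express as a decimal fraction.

solute A is not removed: 70.26×0.564 = 39.627 g/s of solute A enters F11.
Concentrate = 70.26 − 6.584 = 63.676 g/s.
Mass fraction = 39.627/63.676 = 0.622.

0.622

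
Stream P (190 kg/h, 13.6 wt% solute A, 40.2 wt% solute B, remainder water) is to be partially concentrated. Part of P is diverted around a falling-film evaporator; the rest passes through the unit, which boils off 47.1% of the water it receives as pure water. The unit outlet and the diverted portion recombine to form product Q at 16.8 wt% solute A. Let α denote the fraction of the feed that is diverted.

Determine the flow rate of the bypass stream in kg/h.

23.69 kg/h

All 190×0.136 = 25.84 kg/h of solute A reaches Q, so Q = 25.84/0.168 = 153.81 kg/h and vapour = 36.19 kg/h.
The evaporator receives (1−α)·190 of feed at 0.462 water and removes 0.471 of that water:
0.471×0.462×(1−α)×190 = 36.19
(1−α) = 36.19/41.344 = 0.8753;  α = 0.1247.
Bypass flow = 0.1247×190 = 23.685 kg/h.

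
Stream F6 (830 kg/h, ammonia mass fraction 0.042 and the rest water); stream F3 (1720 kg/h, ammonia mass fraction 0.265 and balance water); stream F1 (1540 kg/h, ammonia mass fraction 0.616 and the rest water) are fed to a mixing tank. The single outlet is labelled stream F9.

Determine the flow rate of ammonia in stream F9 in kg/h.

ammonia out = ammonia in = 830×0.042 + 1720×0.265 + 1540×0.616 = 1439.3 kg/h.

1439 kg/h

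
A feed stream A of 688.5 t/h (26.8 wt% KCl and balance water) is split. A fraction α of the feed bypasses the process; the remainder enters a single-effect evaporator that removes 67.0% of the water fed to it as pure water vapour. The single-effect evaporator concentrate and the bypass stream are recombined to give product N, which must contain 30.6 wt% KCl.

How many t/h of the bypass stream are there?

All 688.5×0.268 = 184.52 t/h of KCl reaches N, so N = 184.52/0.306 = 603 t/h and vapour = 85.5 t/h.
The evaporator receives (1−α)·688.5 of feed at 0.732 water and removes 0.670 of that water:
0.670×0.732×(1−α)×688.5 = 85.5
(1−α) = 85.5/337.67 = 0.2532;  α = 0.7468.
Bypass flow = 0.7468×688.5 = 514.17 t/h.

514.2 t/h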